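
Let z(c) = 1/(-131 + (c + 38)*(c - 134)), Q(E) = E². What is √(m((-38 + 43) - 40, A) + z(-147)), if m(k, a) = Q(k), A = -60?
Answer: √1139406835398/30498 ≈ 35.000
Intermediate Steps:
m(k, a) = k²
z(c) = 1/(-131 + (-134 + c)*(38 + c)) (z(c) = 1/(-131 + (38 + c)*(-134 + c)) = 1/(-131 + (-134 + c)*(38 + c)))
√(m((-38 + 43) - 40, A) + z(-147)) = √(((-38 + 43) - 40)² + 1/(-5223 + (-147)² - 96*(-147))) = √((5 - 40)² + 1/(-5223 + 21609 + 14112)) = √((-35)² + 1/30498) = √(1225 + 1/30498) = √(37360051/30498) = √1139406835398/30498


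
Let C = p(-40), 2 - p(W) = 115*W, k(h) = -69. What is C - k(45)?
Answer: 4671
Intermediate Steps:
p(W) = 2 - 115*W
C = 4602 (C = 2 - 115*(-40) = 2 + 4600 = 4602)
C - k(45) = 4602 - 1*(-69) = 4602 + 69 = 4671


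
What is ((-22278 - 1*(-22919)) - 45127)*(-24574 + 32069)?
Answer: -333422570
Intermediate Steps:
((-22278 - 1*(-22919)) - 45127)*(-24574 + 32069) = ((-22278 + 22919) - 45127)*7495 = (641 - 45127)*7495 = -44486*7495 = -333422570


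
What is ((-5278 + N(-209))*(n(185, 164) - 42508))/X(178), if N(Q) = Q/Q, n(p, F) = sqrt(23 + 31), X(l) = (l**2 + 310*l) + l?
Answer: 37385786/14507 - 5277*sqrt(6)/29014 ≈ 2576.6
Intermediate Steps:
X(l) = l**2 + 311*l
n(p, F) = 3*sqrt(6) (n(p, F) = sqrt(54) = 3*sqrt(6))
N(Q) = 1
((-5278 + N(-209))*(n(185, 164) - 42508))/X(178) = ((-5278 + 1)*(3*sqrt(6) - 42508))/((178*(311 + 178))) = (-5277*(-42508 + 3*sqrt(6)))/((178*489)) = (224314716 - 15831*sqrt(6))/87042 = (224314716 - 15831*sqrt(6))*(1/87042) = 37385786/14507 - 5277*sqrt(6)/29014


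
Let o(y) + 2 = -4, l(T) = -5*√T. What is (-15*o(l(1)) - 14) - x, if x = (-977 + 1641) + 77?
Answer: -665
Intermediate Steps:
o(y) = -6 (o(y) = -2 - 4 = -6)
x = 741 (x = 664 + 77 = 741)
(-15*o(l(1)) - 14) - x = (-15*(-6) - 14) - 1*741 = (90 - 14) - 741 = 76 - 741 = -665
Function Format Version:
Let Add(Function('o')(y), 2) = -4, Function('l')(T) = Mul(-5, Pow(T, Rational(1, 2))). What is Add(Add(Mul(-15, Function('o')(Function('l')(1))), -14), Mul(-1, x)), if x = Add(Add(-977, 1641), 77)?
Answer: -665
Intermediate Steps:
Function('o')(y) = -6 (Function('o')(y) = Add(-2, -4) = -6)
x = 741 (x = Add(664, 77) = 741)
Add(Add(Mul(-15, Function('o')(Function('l')(1))), -14), Mul(-1, x)) = Add(Add(Mul(-15, -6), -14), Mul(-1, 741)) = Add(Add(90, -14), -741) = Add(76, -741) = -665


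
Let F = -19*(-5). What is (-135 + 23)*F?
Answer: -10640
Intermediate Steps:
F = 95
(-135 + 23)*F = (-135 + 23)*95 = -112*95 = -10640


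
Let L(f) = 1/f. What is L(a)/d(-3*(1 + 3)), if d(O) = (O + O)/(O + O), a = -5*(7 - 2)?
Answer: -1/25 ≈ -0.040000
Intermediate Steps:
a = -25 (a = -5*5 = -25)
d(O) = 1 (d(O) = (2*O)/((2*O)) = (2*O)*(1/(2*O)) = 1)
L(a)/d(-3*(1 + 3)) = 1/(-25*1) = -1/25*1 = -1/25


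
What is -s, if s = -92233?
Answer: 92233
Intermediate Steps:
-s = -1*(-92233) = 92233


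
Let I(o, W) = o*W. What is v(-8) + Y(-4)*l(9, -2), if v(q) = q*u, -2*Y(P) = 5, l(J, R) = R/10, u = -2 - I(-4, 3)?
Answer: -159/2 ≈ -79.500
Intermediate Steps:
I(o, W) = W*o
u = 10 (u = -2 - 3*(-4) = -2 - 1*(-12) = -2 + 12 = 10)
l(J, R) = R/10 (l(J, R) = R*(⅒) = R/10)
Y(P) = -5/2 (Y(P) = -½*5 = -5/2)
v(q) = 10*q (v(q) = q*10 = 10*q)
v(-8) + Y(-4)*l(9, -2) = 10*(-8) - (-2)/4 = -80 - 5/2*(-⅕) = -80 + ½ = -159/2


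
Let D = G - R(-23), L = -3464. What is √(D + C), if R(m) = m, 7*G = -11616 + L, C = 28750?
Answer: √1304317/7 ≈ 163.15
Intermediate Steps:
G = -15080/7 (G = (-11616 - 3464)/7 = (⅐)*(-15080) = -15080/7 ≈ -2154.3)
D = -14919/7 (D = -15080/7 - 1*(-23) = -15080/7 + 23 = -14919/7 ≈ -2131.3)
√(D + C) = √(-14919/7 + 28750) = √(186331/7) = √1304317/7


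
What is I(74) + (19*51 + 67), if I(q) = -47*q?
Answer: -2442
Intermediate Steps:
I(74) + (19*51 + 67) = -47*74 + (19*51 + 67) = -3478 + (969 + 67) = -3478 + 1036 = -2442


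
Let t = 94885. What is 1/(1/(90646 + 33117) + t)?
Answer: 123763/11743252256 ≈ 1.0539e-5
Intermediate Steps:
1/(1/(90646 + 33117) + t) = 1/(1/(90646 + 33117) + 94885) = 1/(1/123763 + 94885) = 1/(11743252256/123763) = 123763/11743252256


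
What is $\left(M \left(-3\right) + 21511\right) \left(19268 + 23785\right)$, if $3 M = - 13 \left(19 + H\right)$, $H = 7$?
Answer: $940664997$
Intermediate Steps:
$M = - \frac{338}{3}$ ($M = \frac{\left(-13\right) \left(19 + 7\right)}{3} = \frac{\left(-13\right) 26}{3} = \frac{1}{3} \left(-338\right) = - \frac{338}{3} \approx -112.67$)
$\left(M \left(-3\right) + 21511\right) \left(19268 + 23785\right) = \left(\left(- \frac{338}{3}\right) \left(-3\right) + 21511\right) \left(19268 + 23785\right) = \left(338 + 21511\right) 43053 = 21849 \cdot 43053 = 940664997$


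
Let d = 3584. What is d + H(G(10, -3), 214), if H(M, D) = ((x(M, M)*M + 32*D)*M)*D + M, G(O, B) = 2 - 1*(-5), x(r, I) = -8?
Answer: 10178007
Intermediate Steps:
G(O, B) = 7 (G(O, B) = 2 + 5 = 7)
H(M, D) = M + D*M*(-8*M + 32*D) (H(M, D) = ((-8*M + 32*D)*M)*D + M = (M*(-8*M + 32*D))*D + M = D*M*(-8*M + 32*D) + M = M + D*M*(-8*M + 32*D))
d + H(G(10, -3), 214) = 3584 + 7*(1 + 32*214**2 - 8*214*7) = 3584 + 7*(1 + 32*45796 - 11984) = 3584 + 7*(1 + 1465472 - 11984) = 3584 + 7*1453489 = 3584 + 10174423 = 10178007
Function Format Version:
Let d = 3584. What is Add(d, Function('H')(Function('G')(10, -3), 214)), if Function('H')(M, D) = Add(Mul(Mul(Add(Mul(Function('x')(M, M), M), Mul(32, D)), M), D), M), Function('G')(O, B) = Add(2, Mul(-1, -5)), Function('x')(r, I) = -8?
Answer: 10178007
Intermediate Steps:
Function('G')(O, B) = 7 (Function('G')(O, B) = Add(2, 5) = 7)
Function('H')(M, D) = Add(M, Mul(D, M, Add(Mul(-8, M), Mul(32, D)))) (Function('H')(M, D) = Add(Mul(Mul(Add(Mul(-8, M), Mul(32, D)), M), D), M) = Add(Mul(Mul(M, Add(Mul(-8, M), Mul(32, D))), D), M) = Add(Mul(D, M, Add(Mul(-8, M), Mul(32, D))), M) = Add(M, Mul(D, M, Add(Mul(-8, M), Mul(32, D)))))
Add(d, Function('H')(Function('G')(10, -3), 214)) = Add(3584, Mul(7, Add(1, Mul(32, Pow(214, 2)), Mul(-8, 214, 7)))) = Add(3584, Mul(7, Add(1, Mul(32, 45796), -11984))) = Add(3584, Mul(7, Add(1, 1465472, -11984))) = Add(3584, Mul(7, 1453489)) = Add(3584, 10174423) = 10178007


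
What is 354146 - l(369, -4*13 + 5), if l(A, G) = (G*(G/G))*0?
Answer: 354146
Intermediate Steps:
l(A, G) = 0 (l(A, G) = (G*1)*0 = G*0 = 0)
354146 - l(369, -4*13 + 5) = 354146 - 1*0 = 354146 + 0 = 354146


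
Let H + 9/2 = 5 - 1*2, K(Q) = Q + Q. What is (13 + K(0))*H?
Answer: -39/2 ≈ -19.500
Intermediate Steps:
K(Q) = 2*Q
H = -3/2 (H = -9/2 + (5 - 1*2) = -9/2 + (5 - 2) = -9/2 + 3 = -3/2 ≈ -1.5000)
(13 + K(0))*H = (13 + 2*0)*(-3/2) = (13 + 0)*(-3/2) = 13*(-3/2) = -39/2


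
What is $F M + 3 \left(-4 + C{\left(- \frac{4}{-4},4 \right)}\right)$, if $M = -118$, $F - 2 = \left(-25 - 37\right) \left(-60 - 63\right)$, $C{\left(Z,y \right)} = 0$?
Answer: $-900116$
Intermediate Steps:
$F = 7628$ ($F = 2 + \left(-25 - 37\right) \left(-60 - 63\right) = 2 - -7626 = 2 + 7626 = 7628$)
$F M + 3 \left(-4 + C{\left(- \frac{4}{-4},4 \right)}\right) = 7628 \left(-118\right) + 3 \left(-4 + 0\right) = -900104 + 3 \left(-4\right) = -900104 - 12 = -900116$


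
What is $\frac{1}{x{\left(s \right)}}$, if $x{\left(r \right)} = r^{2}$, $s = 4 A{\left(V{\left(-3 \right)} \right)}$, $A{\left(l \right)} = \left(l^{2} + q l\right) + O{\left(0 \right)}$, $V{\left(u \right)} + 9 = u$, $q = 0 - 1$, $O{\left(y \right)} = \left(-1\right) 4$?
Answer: $\frac{1}{369664} \approx 2.7052 \cdot 10^{-6}$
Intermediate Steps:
$O{\left(y \right)} = -4$
$q = -1$
$V{\left(u \right)} = -9 + u$
$A{\left(l \right)} = -4 + l^{2} - l$ ($A{\left(l \right)} = \left(l^{2} - l\right) - 4 = -4 + l^{2} - l$)
$s = 608$ ($s = 4 \left(-4 + \left(-9 - 3\right)^{2} - \left(-9 - 3\right)\right) = 4 \left(-4 + \left(-12\right)^{2} - -12\right) = 4 \left(-4 + 144 + 12\right) = 4 \cdot 152 = 608$)
$\frac{1}{x{\left(s \right)}} = \frac{1}{608^{2}} = \frac{1}{369664}$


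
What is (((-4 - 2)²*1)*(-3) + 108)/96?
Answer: 0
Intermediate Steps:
(((-4 - 2)²*1)*(-3) + 108)/96 = (((-6)²*1)*(-3) + 108)*(1/96) = ((36*1)*(-3) + 108)*(1/96) = (36*(-3) + 108)*(1/96) = (-108 + 108)*(1/96) = 0*(1/96) = 0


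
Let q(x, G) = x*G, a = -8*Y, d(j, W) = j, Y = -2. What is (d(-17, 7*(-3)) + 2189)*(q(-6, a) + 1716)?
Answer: 3518640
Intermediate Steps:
a = 16 (a = -8*(-2) = 16)
q(x, G) = G*x
(d(-17, 7*(-3)) + 2189)*(q(-6, a) + 1716) = (-17 + 2189)*(16*(-6) + 1716) = 2172*(-96 + 1716) = 2172*1620 = 3518640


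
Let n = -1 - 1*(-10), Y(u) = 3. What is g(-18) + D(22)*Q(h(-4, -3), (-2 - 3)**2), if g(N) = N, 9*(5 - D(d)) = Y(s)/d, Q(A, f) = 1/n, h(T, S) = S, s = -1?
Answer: -10363/594 ≈ -17.446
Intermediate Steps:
n = 9 (n = -1 + 10 = 9)
Q(A, f) = 1/9
D(d) = 5 - 1/(3*d)
g(-18) + D(22)*Q(h(-4, -3), (-2 - 3)**2) = -18 + (5 - 1/3/22)*(1/9) = -18 + (5 - 1/3*1/22)*(1/9) = -18 + (5 - 1/66)*(1/9) = -18 + (329/66)*(1/9) = -18 + 329/594 = -10363/594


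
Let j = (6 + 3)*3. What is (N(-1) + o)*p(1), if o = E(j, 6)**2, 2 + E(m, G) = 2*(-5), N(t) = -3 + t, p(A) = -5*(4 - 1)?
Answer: -2100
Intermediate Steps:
p(A) = -15 (p(A) = -5*3 = -15)
j = 27 (j = 9*3 = 27)
E(m, G) = -12 (E(m, G) = -2 + 2*(-5) = -2 - 10 = -12)
o = 144 (o = (-12)**2 = 144)
(N(-1) + o)*p(1) = ((-3 - 1) + 144)*(-15) = (-4 + 144)*(-15) = 140*(-15) = -2100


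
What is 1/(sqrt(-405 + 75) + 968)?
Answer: 44/42607 - I*sqrt(330)/937354 ≈ 0.0010327 - 1.938e-5*I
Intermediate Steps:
1/(sqrt(-405 + 75) + 968) = 1/(sqrt(-330) + 968) = 1/(I*sqrt(330) + 968) = 1/(968 + I*sqrt(330))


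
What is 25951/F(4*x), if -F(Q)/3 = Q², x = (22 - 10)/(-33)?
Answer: -3140071/768 ≈ -4088.6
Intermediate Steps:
x = -4/11 (x = 12*(-1/33) = -4/11 ≈ -0.36364)
F(Q) = -3*Q²
25951/F(4*x) = 25951/((-3*(4*(-4/11))²)) = 25951/((-3*(-16/11)²)) = 25951/((-3*256/121)) = 25951/(-768/121) = 25951*(-121/768) = -3140071/768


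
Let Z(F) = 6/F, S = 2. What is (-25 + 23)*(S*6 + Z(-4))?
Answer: -21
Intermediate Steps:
(-25 + 23)*(S*6 + Z(-4)) = (-25 + 23)*(2*6 + 6/(-4)) = -2*(12 + 6*(-¼)) = -2*(12 - 3/2) = -2*21/2 = -21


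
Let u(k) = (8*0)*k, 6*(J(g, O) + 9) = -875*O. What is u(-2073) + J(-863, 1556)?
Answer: -680777/3 ≈ -2.2693e+5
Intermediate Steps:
J(g, O) = -9 - 875*O/6 (J(g, O) = -9 + (-875*O)/6 = -9 - 875*O/6)
u(k) = 0 (u(k) = 0*k = 0)
u(-2073) + J(-863, 1556) = 0 + (-9 - 875/6*1556) = 0 + (-9 - 680750/3) = 0 - 680777/3 = -680777/3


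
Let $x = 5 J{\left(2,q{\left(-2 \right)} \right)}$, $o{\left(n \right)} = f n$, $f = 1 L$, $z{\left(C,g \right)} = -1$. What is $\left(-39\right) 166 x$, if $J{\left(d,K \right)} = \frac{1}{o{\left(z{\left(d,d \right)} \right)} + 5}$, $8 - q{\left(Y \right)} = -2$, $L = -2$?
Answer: $- \frac{32370}{7} \approx -4624.3$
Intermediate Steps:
$q{\left(Y \right)} = 10$ ($q{\left(Y \right)} = 8 - -2 = 8 + 2 = 10$)
$f = -2$ ($f = 1 \left(-2\right) = -2$)
$o{\left(n \right)} = - 2 n$
$J{\left(d,K \right)} = \frac{1}{7}$ ($J{\left(d,K \right)} = \frac{1}{\left(-2\right) \left(-1\right) + 5} = \frac{1}{2 + 5} = \frac{1}{7}$)
$x = \frac{5}{7}$ ($x = 5 \cdot \frac{1}{7} = \frac{5}{7} \approx 0.71429$)
$\left(-39\right) 166 x = \left(-39\right) 166 \cdot \frac{5}{7} = \left(-6474\right) \frac{5}{7} = - \frac{32370}{7}$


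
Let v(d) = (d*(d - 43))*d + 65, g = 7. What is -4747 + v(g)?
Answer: -6446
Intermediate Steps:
v(d) = 65 + d²*(-43 + d) (v(d) = (d*(-43 + d))*d + 65 = d²*(-43 + d) + 65 = 65 + d²*(-43 + d))
-4747 + v(g) = -4747 + (65 + 7³ - 43*7²) = -4747 + (65 + 343 - 43*49) = -4747 + (65 + 343 - 2107) = -4747 - 1699 = -6446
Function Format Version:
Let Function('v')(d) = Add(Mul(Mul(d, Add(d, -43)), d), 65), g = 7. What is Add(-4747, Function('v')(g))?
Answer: -6446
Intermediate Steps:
Function('v')(d) = Add(65, Mul(Pow(d, 2), Add(-43, d))) (Function('v')(d) = Add(Mul(Mul(d, Add(-43, d)), d), 65) = Add(Mul(Pow(d, 2), Add(-43, d)), 65) = Add(65, Mul(Pow(d, 2), Add(-43, d))))
Add(-4747, Function('v')(g)) = Add(-4747, Add(65, Pow(7, 3), Mul(-43, Pow(7, 2)))) = Add(-4747, Add(65, 343, Mul(-43, 49))) = Add(-4747, Add(65, 343, -2107)) = Add(-4747, -1699) = -6446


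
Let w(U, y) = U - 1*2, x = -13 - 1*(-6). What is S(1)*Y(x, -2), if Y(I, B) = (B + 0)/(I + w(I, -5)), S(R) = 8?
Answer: 1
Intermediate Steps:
x = -7 (x = -13 + 6 = -7)
w(U, y) = -2 + U (w(U, y) = U - 2 = -2 + U)
Y(I, B) = B/(-2 + 2*I) (Y(I, B) = (B + 0)/(I + (-2 + I)) = B/(-2 + 2*I))
S(1)*Y(x, -2) = 8*((½)*(-2)/(-1 - 7)) = 8*((½)*(-2)/(-8)) = 8*((½)*(-2)*(-⅛)) = 8*(⅛) = 1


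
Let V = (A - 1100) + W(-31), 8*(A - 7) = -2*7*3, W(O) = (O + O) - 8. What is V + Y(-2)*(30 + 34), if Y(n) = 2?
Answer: -4161/4 ≈ -1040.3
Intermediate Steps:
W(O) = -8 + 2*O (W(O) = 2*O - 8 = -8 + 2*O)
A = 7/4 (A = 7 + (-2*7*3)/8 = 7 + (-14*3)/8 = 7 + (1/8)*(-42) = 7 - 21/4 = 7/4 ≈ 1.7500)
V = -4673/4 (V = (7/4 - 1100) + (-8 + 2*(-31)) = -4393/4 + (-8 - 62) = -4393/4 - 70 = -4673/4 ≈ -1168.3)
V + Y(-2)*(30 + 34) = -4673/4 + 2*(30 + 34) = -4673/4 + 2*64 = -4673/4 + 128 = -4161/4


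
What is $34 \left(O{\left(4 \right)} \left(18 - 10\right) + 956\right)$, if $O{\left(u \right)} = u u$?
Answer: $36856$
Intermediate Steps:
$O{\left(u \right)} = u^{2}$
$34 \left(O{\left(4 \right)} \left(18 - 10\right) + 956\right) = 34 \left(4^{2} \left(18 - 10\right) + 956\right) = 34 \left(16 \cdot 8 + 956\right) = 34 \left(128 + 956\right) = 34 \cdot 1084 = 36856$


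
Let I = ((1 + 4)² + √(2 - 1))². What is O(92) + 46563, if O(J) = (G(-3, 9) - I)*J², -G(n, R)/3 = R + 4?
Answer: -6005197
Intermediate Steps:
G(n, R) = -12 - 3*R (G(n, R) = -3*(R + 4) = -3*(4 + R) = -12 - 3*R)
I = 676 (I = (5² + √1)² = (25 + 1)² = 26² = 676)
O(J) = -715*J² (O(J) = ((-12 - 3*9) - 1*676)*J² = ((-12 - 27) - 676)*J² = (-39 - 676)*J² = -715*J²)
O(92) + 46563 = -715*92² + 46563 = -715*8464 + 46563 = -6051760 + 46563 = -6005197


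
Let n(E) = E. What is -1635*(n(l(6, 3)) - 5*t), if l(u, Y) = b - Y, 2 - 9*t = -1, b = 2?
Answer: 4360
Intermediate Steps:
t = ⅓ (t = 2/9 - ⅑*(-1) = 2/9 + ⅑ = ⅓ ≈ 0.33333)
l(u, Y) = 2 - Y
-1635*(n(l(6, 3)) - 5*t) = -1635*((2 - 1*3) - 5*⅓) = -1635*((2 - 3) - 5/3) = -1635*(-1 - 5/3) = -1635*(-8/3) = 4360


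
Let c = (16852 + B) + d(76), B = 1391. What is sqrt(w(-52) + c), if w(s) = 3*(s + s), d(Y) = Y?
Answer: sqrt(18007) ≈ 134.19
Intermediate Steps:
w(s) = 6*s (w(s) = 3*(2*s) = 6*s)
c = 18319 (c = (16852 + 1391) + 76 = 18243 + 76 = 18319)
sqrt(w(-52) + c) = sqrt(6*(-52) + 18319) = sqrt(-312 + 18319) = sqrt(18007)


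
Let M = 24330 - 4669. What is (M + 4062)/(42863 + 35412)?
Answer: 23723/78275 ≈ 0.30307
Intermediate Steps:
M = 19661
(M + 4062)/(42863 + 35412) = (19661 + 4062)/(42863 + 35412) = 23723/78275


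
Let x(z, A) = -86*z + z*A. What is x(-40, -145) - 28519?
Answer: -19279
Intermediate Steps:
x(z, A) = -86*z + A*z
x(-40, -145) - 28519 = -40*(-86 - 145) - 28519 = -40*(-231) - 28519 = 9240 - 28519 = -19279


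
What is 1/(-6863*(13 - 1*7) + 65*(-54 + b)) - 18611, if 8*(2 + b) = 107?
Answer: -6543422887/351589 ≈ -18611.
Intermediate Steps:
b = 91/8 (b = -2 + (⅛)*107 = -2 + 107/8 = 91/8 ≈ 11.375)
1/(-6863*(13 - 1*7) + 65*(-54 + b)) - 18611 = 1/(-6863*(13 - 1*7) + 65*(-54 + 91/8)) - 18611 = 1/(-6863*(13 - 7) + 65*(-341/8)) - 18611 = 1/(-6863*6 - 22165/8) - 18611 = 1/(-41178 - 22165/8) - 18611 = 1/(-351589/8) - 18611 = -8/351589 - 18611 = -6543422887/351589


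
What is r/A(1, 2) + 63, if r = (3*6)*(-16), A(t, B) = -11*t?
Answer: 981/11 ≈ 89.182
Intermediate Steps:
r = -288 (r = 18*(-16) = -288)
r/A(1, 2) + 63 = -288/(-11*1) + 63 = -288/(-11) + 63 = -1/11*(-288) + 63 = 288/11 + 63 = 981/11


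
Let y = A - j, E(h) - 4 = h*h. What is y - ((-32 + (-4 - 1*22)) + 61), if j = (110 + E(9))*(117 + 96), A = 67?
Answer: -41471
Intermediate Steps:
E(h) = 4 + h**2 (E(h) = 4 + h*h = 4 + h**2)
j = 41535 (j = (110 + (4 + 9**2))*(117 + 96) = (110 + (4 + 81))*213 = (110 + 85)*213 = 195*213 = 41535)
y = -41468 (y = 67 - 1*41535 = 67 - 41535 = -41468)
y - ((-32 + (-4 - 1*22)) + 61) = -41468 - ((-32 + (-4 - 1*22)) + 61) = -41468 - ((-32 + (-4 - 22)) + 61) = -41468 - ((-32 - 26) + 61) = -41468 - (-58 + 61) = -41468 - 1*3 = -41468 - 3 = -41471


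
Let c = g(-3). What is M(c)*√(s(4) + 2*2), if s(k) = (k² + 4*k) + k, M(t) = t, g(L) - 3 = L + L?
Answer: -6*√10 ≈ -18.974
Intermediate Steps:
g(L) = 3 + 2*L (g(L) = 3 + (L + L) = 3 + 2*L)
c = -3 (c = 3 + 2*(-3) = 3 - 6 = -3)
s(k) = k² + 5*k
M(c)*√(s(4) + 2*2) = -3*√(4*(5 + 4) + 2*2) = -3*√(4*9 + 4) = -3*√(36 + 4) = -6*√10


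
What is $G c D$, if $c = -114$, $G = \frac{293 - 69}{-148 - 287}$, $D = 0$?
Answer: $0$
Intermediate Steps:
$G = - \frac{224}{435}$ ($G = \frac{224}{-435} = 224 \left(- \frac{1}{435}\right) = - \frac{224}{435} \approx -0.51494$)
$G c D = - \frac{224 \left(\left(-114\right) 0\right)}{435} = \left(- \frac{224}{435}\right) 0 = 0$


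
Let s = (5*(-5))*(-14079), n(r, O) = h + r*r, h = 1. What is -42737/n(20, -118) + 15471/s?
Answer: -5012050568/47047325 ≈ -106.53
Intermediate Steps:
n(r, O) = 1 + r² (n(r, O) = 1 + r*r = 1 + r²)
s = 351975 (s = -25*(-14079) = 351975)
-42737/n(20, -118) + 15471/s = -42737/(1 + 20²) + 15471/351975 = -42737/(1 + 400) + 15471*(1/351975) = -42737/401 + 5157/117325 = -5012050568/47047325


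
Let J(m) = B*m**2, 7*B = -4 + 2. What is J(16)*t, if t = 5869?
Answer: -3004928/7 ≈ -4.2928e+5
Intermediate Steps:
B = -2/7 (B = (-4 + 2)/7 = (1/7)*(-2) = -2/7 ≈ -0.28571)
J(m) = -2*m**2/7
J(16)*t = -2/7*16**2*5869 = -2/7*256*5869 = -512/7*5869 = -3004928/7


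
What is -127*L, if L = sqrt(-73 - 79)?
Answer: -254*I*sqrt(38) ≈ -1565.8*I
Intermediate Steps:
L = 2*I*sqrt(38) (L = sqrt(-152) = 2*I*sqrt(38) ≈ 12.329*I)
-127*L = -254*I*sqrt(38)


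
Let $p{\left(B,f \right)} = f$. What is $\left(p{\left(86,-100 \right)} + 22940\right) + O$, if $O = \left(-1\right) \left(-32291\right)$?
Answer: $55131$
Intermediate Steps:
$O = 32291$
$\left(p{\left(86,-100 \right)} + 22940\right) + O = \left(-100 + 22940\right) + 32291 = 22840 + 32291 = 55131$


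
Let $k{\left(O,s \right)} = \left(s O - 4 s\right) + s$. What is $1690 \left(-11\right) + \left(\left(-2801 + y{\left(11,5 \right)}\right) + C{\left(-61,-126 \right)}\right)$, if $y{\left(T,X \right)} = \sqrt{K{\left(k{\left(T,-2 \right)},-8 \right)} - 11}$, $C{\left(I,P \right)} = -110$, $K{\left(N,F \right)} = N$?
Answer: $-21501 + 3 i \sqrt{3} \approx -21501.0 + 5.1962 i$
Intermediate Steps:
$k{\left(O,s \right)} = - 3 s + O s$ ($k{\left(O,s \right)} = \left(O s - 4 s\right) + s = \left(- 4 s + O s\right) + s = - 3 s + O s$)
$y{\left(T,X \right)} = \sqrt{-5 - 2 T}$ ($y{\left(T,X \right)} = \sqrt{- 2 \left(-3 + T\right) - 11} = \sqrt{\left(6 - 2 T\right) - 11} = \sqrt{-5 - 2 T}$)
$1690 \left(-11\right) + \left(\left(-2801 + y{\left(11,5 \right)}\right) + C{\left(-61,-126 \right)}\right) = 1690 \left(-11\right) - \left(2911 - \sqrt{-5 - 22}\right) = -18590 - \left(2911 - \sqrt{-5 - 22}\right) = -18590 - \left(2911 - 3 i \sqrt{3}\right) = -21501 + 3 i \sqrt{3}$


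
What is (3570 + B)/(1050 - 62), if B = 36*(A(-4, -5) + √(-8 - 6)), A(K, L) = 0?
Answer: 1785/494 + 9*I*√14/247 ≈ 3.6134 + 0.13634*I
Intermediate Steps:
B = 36*I*√14 (B = 36*(0 + √(-8 - 6)) = 36*(0 + √(-14)) = 36*(0 + I*√14) = 36*(I*√14) = 36*I*√14 ≈ 134.7*I)
(3570 + B)/(1050 - 62) = (3570 + 36*I*√14)/(1050 - 62) = (3570 + 36*I*√14)/988 = (3570 + 36*I*√14)*(1/988) = 1785/494 + 9*I*√14/247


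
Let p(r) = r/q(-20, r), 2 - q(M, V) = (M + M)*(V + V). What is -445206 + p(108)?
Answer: -1923735072/4321 ≈ -4.4521e+5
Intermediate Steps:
q(M, V) = 2 - 4*M*V (q(M, V) = 2 - (M + M)*(V + V) = 2 - 2*M*2*V = 2 - 4*M*V)
p(r) = r/(2 + 80*r) (p(r) = r/(2 - 4*(-20)*r) = r/(2 + 80*r))
-445206 + p(108) = -445206 + (½)*108/(1 + 40*108) = -445206 + (½)*108/(1 + 4320) = -445206 + (½)*108/4321 = -445206 + (½)*108*(1/4321) = -445206 + 54/4321 = -1923735072/4321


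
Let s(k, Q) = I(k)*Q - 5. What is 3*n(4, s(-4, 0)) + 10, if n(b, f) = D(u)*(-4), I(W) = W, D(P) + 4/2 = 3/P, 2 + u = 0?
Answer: 52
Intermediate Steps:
u = -2 (u = -2 + 0 = -2)
D(P) = -2 + 3/P
s(k, Q) = -5 + Q*k (s(k, Q) = k*Q - 5 = Q*k - 5 = -5 + Q*k)
n(b, f) = 14 (n(b, f) = (-2 + 3/(-2))*(-4) = (-2 + 3*(-½))*(-4) = (-2 - 3/2)*(-4) = -7/2*(-4) = 14)
3*n(4, s(-4, 0)) + 10 = 3*14 + 10 = 42 + 10 = 52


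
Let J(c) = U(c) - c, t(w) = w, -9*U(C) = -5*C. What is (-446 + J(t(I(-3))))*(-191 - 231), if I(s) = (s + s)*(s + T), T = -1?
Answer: 578140/3 ≈ 1.9271e+5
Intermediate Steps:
U(C) = 5*C/9 (U(C) = -(-5)*C/9 = 5*C/9)
I(s) = 2*s*(-1 + s) (I(s) = (s + s)*(s - 1) = (2*s)*(-1 + s) = 2*s*(-1 + s))
J(c) = -4*c/9 (J(c) = 5*c/9 - c = -4*c/9)
(-446 + J(t(I(-3))))*(-191 - 231) = (-446 - 8*(-3)*(-1 - 3)/9)*(-191 - 231) = (-446 - 8*(-3)*(-4)/9)*(-422) = (-446 - 4/9*24)*(-422) = (-446 - 32/3)*(-422) = -1370/3*(-422) = 578140/3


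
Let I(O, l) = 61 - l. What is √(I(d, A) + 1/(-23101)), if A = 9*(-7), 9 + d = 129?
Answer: √66173345823/23101 ≈ 11.136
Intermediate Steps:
d = 120 (d = -9 + 129 = 120)
A = -63
√(I(d, A) + 1/(-23101)) = √((61 - 1*(-63)) + 1/(-23101)) = √((61 + 63) - 1/23101) = √(124 - 1/23101) = √(2864523/23101) = √66173345823/23101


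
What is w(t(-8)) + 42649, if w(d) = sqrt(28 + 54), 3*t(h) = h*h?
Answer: 42649 + sqrt(82) ≈ 42658.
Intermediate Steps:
t(h) = h**2/3 (t(h) = (h*h)/3 = h**2/3)
w(d) = sqrt(82)
w(t(-8)) + 42649 = sqrt(82) + 42649 = 42649 + sqrt(82)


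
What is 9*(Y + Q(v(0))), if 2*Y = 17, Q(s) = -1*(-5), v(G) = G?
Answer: 243/2 ≈ 121.50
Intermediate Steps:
Q(s) = 5
Y = 17/2 (Y = (½)*17 = 17/2 ≈ 8.5000)
9*(Y + Q(v(0))) = 9*(17/2 + 5) = 9*(27/2) = 243/2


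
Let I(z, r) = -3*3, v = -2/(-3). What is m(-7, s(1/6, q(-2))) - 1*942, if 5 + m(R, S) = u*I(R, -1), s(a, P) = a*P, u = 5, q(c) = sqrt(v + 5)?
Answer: -992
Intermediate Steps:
v = 2/3 (v = -2*(-1/3) = 2/3 ≈ 0.66667)
q(c) = sqrt(51)/3 (q(c) = sqrt(2/3 + 5) = sqrt(17/3) = sqrt(51)/3)
I(z, r) = -9
s(a, P) = P*a
m(R, S) = -50 (m(R, S) = -5 + 5*(-9) = -5 - 45 = -50)
m(-7, s(1/6, q(-2))) - 1*942 = -50 - 1*942 = -50 - 942 = -992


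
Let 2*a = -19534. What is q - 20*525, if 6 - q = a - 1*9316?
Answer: 8589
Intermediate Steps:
a = -9767 (a = (½)*(-19534) = -9767)
q = 19089 (q = 6 - (-9767 - 1*9316) = 6 - (-9767 - 9316) = 6 - 1*(-19083) = 6 + 19083 = 19089)
q - 20*525 = 19089 - 20*525 = 19089 - 10500 = 8589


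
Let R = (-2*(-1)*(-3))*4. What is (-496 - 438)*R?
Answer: 22416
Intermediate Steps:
R = -24 (R = (2*(-3))*4 = -6*4 = -24)
(-496 - 438)*R = (-496 - 438)*(-24) = -934*(-24) = 22416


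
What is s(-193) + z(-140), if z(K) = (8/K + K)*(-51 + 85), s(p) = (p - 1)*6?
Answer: -207408/35 ≈ -5925.9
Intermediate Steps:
s(p) = -6 + 6*p (s(p) = (-1 + p)*6 = -6 + 6*p)
z(K) = 34*K + 272/K (z(K) = (K + 8/K)*34 = 34*K + 272/K)
s(-193) + z(-140) = (-6 + 6*(-193)) + (34*(-140) + 272/(-140)) = (-6 - 1158) + (-4760 + 272*(-1/140)) = -1164 + (-4760 - 68/35) = -1164 - 166668/35 = -207408/35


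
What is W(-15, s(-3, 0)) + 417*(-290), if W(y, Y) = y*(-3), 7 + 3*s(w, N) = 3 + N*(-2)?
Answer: -120885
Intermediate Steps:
s(w, N) = -4/3 - 2*N/3 (s(w, N) = -7/3 + (3 + N*(-2))/3 = -7/3 + (3 - 2*N)/3 = -7/3 + (1 - 2*N/3) = -4/3 - 2*N/3)
W(y, Y) = -3*y
W(-15, s(-3, 0)) + 417*(-290) = -3*(-15) + 417*(-290) = 45 - 120930 = -120885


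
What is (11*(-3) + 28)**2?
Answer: 25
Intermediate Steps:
(11*(-3) + 28)**2 = (-33 + 28)**2 = (-5)**2 = 25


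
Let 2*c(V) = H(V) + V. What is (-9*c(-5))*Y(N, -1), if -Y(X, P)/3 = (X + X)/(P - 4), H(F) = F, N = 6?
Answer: 324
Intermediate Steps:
Y(X, P) = -6*X/(-4 + P) (Y(X, P) = -3*(X + X)/(P - 4) = -3*2*X/(-4 + P) = -6*X/(-4 + P))
c(V) = V (c(V) = (V + V)/2 = (2*V)/2 = V)
(-9*c(-5))*Y(N, -1) = (-9*(-5))*(-6*6/(-4 - 1)) = 45*(-6*6/(-5)) = 45*(-6*6*(-⅕)) = 45*(36/5) = 324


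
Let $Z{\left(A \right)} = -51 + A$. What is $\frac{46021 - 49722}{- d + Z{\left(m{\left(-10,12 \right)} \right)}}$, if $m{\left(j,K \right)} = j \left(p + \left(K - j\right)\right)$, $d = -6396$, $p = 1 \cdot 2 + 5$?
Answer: $- \frac{3701}{6055} \approx -0.61123$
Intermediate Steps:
$p = 7$ ($p = 2 + 5 = 7$)
$m{\left(j,K \right)} = j \left(7 + K - j\right)$ ($m{\left(j,K \right)} = j \left(7 + \left(K - j\right)\right) = j \left(7 + K - j\right)$)
$\frac{46021 - 49722}{- d + Z{\left(m{\left(-10,12 \right)} \right)}} = \frac{46021 - 49722}{\left(-1\right) \left(-6396\right) - \left(51 + 10 \left(7 + 12 - -10\right)\right)} = - \frac{3701}{6396 - \left(51 + 10 \left(7 + 12 + 10\right)\right)} = - \frac{3701}{6396 - 341} = - \frac{3701}{6055}$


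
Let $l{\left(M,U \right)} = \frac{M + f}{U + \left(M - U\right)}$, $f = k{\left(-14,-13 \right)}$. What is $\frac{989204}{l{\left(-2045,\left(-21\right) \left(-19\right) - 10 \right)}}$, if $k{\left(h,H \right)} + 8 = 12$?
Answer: $\frac{2022922180}{2041} \approx 9.9114 \cdot 10^{5}$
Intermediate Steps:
$k{\left(h,H \right)} = 4$ ($k{\left(h,H \right)} = -8 + 12 = 4$)
$f = 4$
$l{\left(M,U \right)} = \frac{4 + M}{M}$ ($l{\left(M,U \right)} = \frac{M + 4}{U + \left(M - U\right)} = \frac{4 + M}{M}$)
$\frac{989204}{l{\left(-2045,\left(-21\right) \left(-19\right) - 10 \right)}} = \frac{989204}{\frac{1}{-2045} \left(4 - 2045\right)} = \frac{989204}{\left(- \frac{1}{2045}\right) \left(-2041\right)} = \frac{989204}{\frac{2041}{2045}} = 989204 \cdot \frac{2045}{2041} = \frac{2022922180}{2041}$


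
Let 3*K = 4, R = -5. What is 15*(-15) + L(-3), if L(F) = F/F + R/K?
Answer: -911/4 ≈ -227.75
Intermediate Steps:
K = 4/3 (K = (1/3)*4 = 4/3 ≈ 1.3333)
L(F) = -11/4 (L(F) = F/F - 5/4/3 = 1 - 5*3/4 = 1 - 15/4 = -11/4)
15*(-15) + L(-3) = 15*(-15) - 11/4 = -225 - 11/4 = -911/4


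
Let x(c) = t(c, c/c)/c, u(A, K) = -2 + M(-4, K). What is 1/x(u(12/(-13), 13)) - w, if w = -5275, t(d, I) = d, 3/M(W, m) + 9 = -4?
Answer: 5276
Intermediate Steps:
M(W, m) = -3/13 (M(W, m) = 3/(-9 - 4) = 3/(-13) = 3*(-1/13) = -3/13)
u(A, K) = -29/13 (u(A, K) = -2 - 3/13 = -29/13)
w = -5275 (w = -1*5275 = -5275)
x(c) = 1 (x(c) = c/c = 1)
1/x(u(12/(-13), 13)) - w = 1/1 - 1*(-5275) = 1 + 5275 = 5276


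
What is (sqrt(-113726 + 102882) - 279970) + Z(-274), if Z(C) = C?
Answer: -280244 + 2*I*sqrt(2711) ≈ -2.8024e+5 + 104.13*I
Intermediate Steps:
(sqrt(-113726 + 102882) - 279970) + Z(-274) = (sqrt(-113726 + 102882) - 279970) - 274 = (sqrt(-10844) - 279970) - 274 = (2*I*sqrt(2711) - 279970) - 274 = (-279970 + 2*I*sqrt(2711)) - 274 = -280244 + 2*I*sqrt(2711)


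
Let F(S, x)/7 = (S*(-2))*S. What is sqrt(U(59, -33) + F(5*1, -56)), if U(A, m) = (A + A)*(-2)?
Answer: I*sqrt(586) ≈ 24.207*I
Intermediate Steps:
U(A, m) = -4*A (U(A, m) = (2*A)*(-2) = -4*A)
F(S, x) = -14*S**2 (F(S, x) = 7*((S*(-2))*S) = 7*((-2*S)*S) = 7*(-2*S**2) = -14*S**2)
sqrt(U(59, -33) + F(5*1, -56)) = sqrt(-4*59 - 14*(5*1)**2) = sqrt(-236 - 14*5**2) = sqrt(-236 - 14*25) = sqrt(-236 - 350) = sqrt(-586) = I*sqrt(586)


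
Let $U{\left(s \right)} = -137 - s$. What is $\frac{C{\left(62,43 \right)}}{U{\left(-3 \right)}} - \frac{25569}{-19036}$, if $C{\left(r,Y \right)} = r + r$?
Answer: $\frac{532891}{1275412} \approx 0.41782$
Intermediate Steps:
$C{\left(r,Y \right)} = 2 r$
$\frac{C{\left(62,43 \right)}}{U{\left(-3 \right)}} - \frac{25569}{-19036} = \frac{2 \cdot 62}{-137 - -3} - \frac{25569}{-19036} = \frac{124}{-137 + 3} - - \frac{25569}{19036} = \frac{124}{-134} + \frac{25569}{19036} = 124 \left(- \frac{1}{134}\right) + \frac{25569}{19036} = - \frac{62}{67} + \frac{25569}{19036} = \frac{532891}{1275412}$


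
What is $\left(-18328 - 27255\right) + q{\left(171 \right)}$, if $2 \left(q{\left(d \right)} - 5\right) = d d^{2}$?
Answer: $\frac{4909055}{2} \approx 2.4545 \cdot 10^{6}$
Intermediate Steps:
$q{\left(d \right)} = 5 + \frac{d^{3}}{2}$ ($q{\left(d \right)} = 5 + \frac{d d^{2}}{2} = 5 + \frac{d^{3}}{2}$)
$\left(-18328 - 27255\right) + q{\left(171 \right)} = \left(-18328 - 27255\right) + \left(5 + \frac{171^{3}}{2}\right) = -45583 + \left(5 + \frac{1}{2} \cdot 5000211\right) = -45583 + \left(5 + \frac{5000211}{2}\right) = -45583 + \frac{5000221}{2} = \frac{4909055}{2}$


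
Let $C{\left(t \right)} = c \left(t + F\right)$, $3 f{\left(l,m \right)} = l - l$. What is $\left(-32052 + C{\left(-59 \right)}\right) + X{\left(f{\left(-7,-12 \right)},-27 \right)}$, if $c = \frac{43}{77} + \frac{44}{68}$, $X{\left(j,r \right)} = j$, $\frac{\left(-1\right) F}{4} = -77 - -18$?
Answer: $- \frac{41676762}{1309} \approx -31839.0$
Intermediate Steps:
$F = 236$ ($F = - 4 \left(-77 - -18\right) = - 4 \left(-77 + 18\right) = \left(-4\right) \left(-59\right) = 236$)
$f{\left(l,m \right)} = 0$ ($f{\left(l,m \right)} = \frac{l - l}{3} = \frac{1}{3} \cdot 0 = 0$)
$c = \frac{1578}{1309}$ ($c = 43 \cdot \frac{1}{77} + 44 \cdot \frac{1}{68} = \frac{43}{77} + \frac{11}{17} = \frac{1578}{1309} \approx 1.2055$)
$C{\left(t \right)} = \frac{372408}{1309} + \frac{1578 t}{1309}$ ($C{\left(t \right)} = \frac{1578 \left(t + 236\right)}{1309} = \frac{1578 \left(236 + t\right)}{1309} = \frac{372408}{1309} + \frac{1578 t}{1309}$)
$\left(-32052 + C{\left(-59 \right)}\right) + X{\left(f{\left(-7,-12 \right)},-27 \right)} = \left(-32052 + \left(\frac{372408}{1309} + \frac{1578}{1309} \left(-59\right)\right)\right) + 0 = \left(-32052 + \left(\frac{372408}{1309} - \frac{93102}{1309}\right)\right) + 0 = \left(-32052 + \frac{279306}{1309}\right) + 0 = - \frac{41676762}{1309} + 0 = - \frac{41676762}{1309}$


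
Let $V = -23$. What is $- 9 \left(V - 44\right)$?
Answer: $603$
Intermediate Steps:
$- 9 \left(V - 44\right) = - 9 \left(-23 - 44\right) = \left(-9\right) \left(-67\right) = 603$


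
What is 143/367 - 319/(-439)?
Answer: 179850/161113 ≈ 1.1163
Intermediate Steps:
143/367 - 319/(-439) = 143*(1/367) - 319*(-1/439) = 143/367 + 319/439 = 179850/161113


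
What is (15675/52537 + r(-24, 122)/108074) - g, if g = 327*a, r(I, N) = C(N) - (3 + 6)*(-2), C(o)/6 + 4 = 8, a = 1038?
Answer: -963609834693942/2838941869 ≈ -3.3943e+5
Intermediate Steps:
C(o) = 24 (C(o) = -24 + 6*8 = -24 + 48 = 24)
r(I, N) = 42 (r(I, N) = 24 - (3 + 6)*(-2) = 24 - 9*(-2) = 24 - 1*(-18) = 24 + 18 = 42)
g = 339426 (g = 327*1038 = 339426)
(15675/52537 + r(-24, 122)/108074) - g = (15675/52537 + 42/108074) - 1*339426 = (15675*(1/52537) + 42*(1/108074)) - 339426 = (15675/52537 + 21/54037) - 339426 = 848133252/2838941869 - 339426 = -963609834693942/2838941869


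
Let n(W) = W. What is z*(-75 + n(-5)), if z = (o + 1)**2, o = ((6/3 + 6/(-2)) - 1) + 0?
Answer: -80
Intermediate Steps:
o = -2 (o = ((6*(1/3) + 6*(-1/2)) - 1) + 0 = ((2 - 3) - 1) + 0 = (-1 - 1) + 0 = -2 + 0 = -2)
z = 1 (z = (-2 + 1)**2 = (-1)**2 = 1)
z*(-75 + n(-5)) = 1*(-75 - 5) = 1*(-80) = -80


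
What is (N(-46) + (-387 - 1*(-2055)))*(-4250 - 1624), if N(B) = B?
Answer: -9527628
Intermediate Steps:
(N(-46) + (-387 - 1*(-2055)))*(-4250 - 1624) = (-46 + (-387 - 1*(-2055)))*(-4250 - 1624) = (-46 + (-387 + 2055))*(-5874) = (-46 + 1668)*(-5874) = 1622*(-5874) = -9527628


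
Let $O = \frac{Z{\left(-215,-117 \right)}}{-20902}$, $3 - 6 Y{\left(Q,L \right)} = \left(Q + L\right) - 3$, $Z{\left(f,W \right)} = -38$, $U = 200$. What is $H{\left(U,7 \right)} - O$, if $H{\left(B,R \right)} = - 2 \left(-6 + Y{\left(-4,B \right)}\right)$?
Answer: $\frac{2361869}{31353} \approx 75.332$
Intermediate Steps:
$Y{\left(Q,L \right)} = 1 - \frac{L}{6} - \frac{Q}{6}$ ($Y{\left(Q,L \right)} = \frac{1}{2} - \frac{\left(Q + L\right) - 3}{6} = \frac{1}{2} - \frac{\left(L + Q\right) - 3}{6} = \frac{1}{2} - \frac{-3 + L + Q}{6} = \frac{1}{2} - \left(- \frac{1}{2} + \frac{L}{6} + \frac{Q}{6}\right) = 1 - \frac{L}{6} - \frac{Q}{6}$)
$H{\left(B,R \right)} = \frac{26}{3} + \frac{B}{3}$ ($H{\left(B,R \right)} = - 2 \left(-6 - \left(- \frac{5}{3} + \frac{B}{6}\right)\right) = - 2 \left(- \frac{13}{3} - \frac{B}{6}\right) = \frac{26}{3} + \frac{B}{3}$)
$O = \frac{19}{10451}$ ($O = - \frac{38}{-20902} = \left(-38\right) \left(- \frac{1}{20902}\right) = \frac{19}{10451} \approx 0.001818$)
$H{\left(U,7 \right)} - O = \left(\frac{26}{3} + \frac{1}{3} \cdot 200\right) - \frac{19}{10451} = \left(\frac{26}{3} + \frac{200}{3}\right) - \frac{19}{10451} = \frac{226}{3} - \frac{19}{10451} = \frac{2361869}{31353}$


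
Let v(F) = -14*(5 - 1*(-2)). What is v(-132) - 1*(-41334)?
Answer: 41236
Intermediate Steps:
v(F) = -98 (v(F) = -14*(5 + 2) = -14*7 = -98)
v(-132) - 1*(-41334) = -98 - 1*(-41334) = -98 + 41334 = 41236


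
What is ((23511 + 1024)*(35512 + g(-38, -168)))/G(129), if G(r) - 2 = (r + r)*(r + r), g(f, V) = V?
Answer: 433582520/33283 ≈ 13027.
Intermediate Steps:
G(r) = 2 + 4*r² (G(r) = 2 + (r + r)*(r + r) = 2 + (2*r)*(2*r) = 2 + 4*r²)
((23511 + 1024)*(35512 + g(-38, -168)))/G(129) = ((23511 + 1024)*(35512 - 168))/(2 + 4*129²) = (24535*35344)/(2 + 4*16641) = 867165040/(2 + 66564) = 867165040/66566 = 867165040*(1/66566) = 433582520/33283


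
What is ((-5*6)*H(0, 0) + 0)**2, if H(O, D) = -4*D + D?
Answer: 0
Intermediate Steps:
H(O, D) = -3*D
((-5*6)*H(0, 0) + 0)**2 = ((-5*6)*(-3*0) + 0)**2 = (-30*0 + 0)**2 = (0 + 0)**2 = 0**2 = 0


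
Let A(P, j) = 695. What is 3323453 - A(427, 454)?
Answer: 3322758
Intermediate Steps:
3323453 - A(427, 454) = 3323453 - 1*695 = 3323453 - 695 = 3322758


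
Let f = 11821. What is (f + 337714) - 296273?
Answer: 53262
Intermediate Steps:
(f + 337714) - 296273 = (11821 + 337714) - 296273 = 349535 - 296273 = 53262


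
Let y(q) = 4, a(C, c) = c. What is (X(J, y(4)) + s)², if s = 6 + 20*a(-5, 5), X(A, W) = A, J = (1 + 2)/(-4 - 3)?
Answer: 546121/49 ≈ 11145.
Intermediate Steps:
J = -3/7 (J = 3/(-7) = 3*(-⅐) = -3/7 ≈ -0.42857)
s = 106 (s = 6 + 20*5 = 6 + 100 = 106)
(X(J, y(4)) + s)² = (-3/7 + 106)² = (739/7)² = 546121/49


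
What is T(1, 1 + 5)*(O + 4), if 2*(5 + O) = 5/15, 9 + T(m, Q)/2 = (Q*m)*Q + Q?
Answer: -55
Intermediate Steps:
T(m, Q) = -18 + 2*Q + 2*m*Q² (T(m, Q) = -18 + 2*((Q*m)*Q + Q) = -18 + 2*(m*Q² + Q) = -18 + 2*(Q + m*Q²) = -18 + (2*Q + 2*m*Q²) = -18 + 2*Q + 2*m*Q²)
O = -29/6 (O = -5 + (5/15)/2 = -5 + (5*(1/15))/2 = -5 + (½)*(⅓) = -5 + ⅙ = -29/6 ≈ -4.8333)
T(1, 1 + 5)*(O + 4) = (-18 + 2*(1 + 5) + 2*1*(1 + 5)²)*(-29/6 + 4) = (-18 + 2*6 + 2*1*6²)*(-⅚) = (-18 + 12 + 2*1*36)*(-⅚) = (-18 + 12 + 72)*(-⅚) = 66*(-⅚) = -55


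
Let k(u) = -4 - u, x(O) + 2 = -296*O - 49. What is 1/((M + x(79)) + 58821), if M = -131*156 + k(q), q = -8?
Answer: 1/14954 ≈ 6.6872e-5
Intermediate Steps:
x(O) = -51 - 296*O (x(O) = -2 + (-296*O - 49) = -2 + (-49 - 296*O) = -51 - 296*O)
M = -20432 (M = -131*156 + (-4 - 1*(-8)) = -20436 + (-4 + 8) = -20436 + 4 = -20432)
1/((M + x(79)) + 58821) = 1/((-20432 + (-51 - 296*79)) + 58821) = 1/((-20432 + (-51 - 23384)) + 58821) = 1/((-20432 - 23435) + 58821) = 1/(-43867 + 58821) = 1/14954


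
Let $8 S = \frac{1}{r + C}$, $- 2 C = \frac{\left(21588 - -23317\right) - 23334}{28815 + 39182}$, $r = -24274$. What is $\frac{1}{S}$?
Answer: $- \frac{13204559708}{67997} \approx -1.9419 \cdot 10^{5}$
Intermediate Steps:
$C = - \frac{21571}{135994}$ ($C = - \frac{\left(\left(21588 - -23317\right) - 23334\right) \frac{1}{28815 + 39182}}{2} = - \frac{\left(\left(21588 + 23317\right) - 23334\right) \frac{1}{67997}}{2} = - \frac{\left(44905 - 23334\right) \frac{1}{67997}}{2} = - \frac{21571 \cdot \frac{1}{67997}}{2} = \left(- \frac{1}{2}\right) \frac{21571}{67997} = - \frac{21571}{135994} \approx -0.15862$)
$S = - \frac{67997}{13204559708}$ ($S = \frac{1}{8 \left(-24274 - \frac{21571}{135994}\right)} = \frac{1}{8 \left(- \frac{3301139927}{135994}\right)} = \frac{1}{8} \left(- \frac{135994}{3301139927}\right) = - \frac{67997}{13204559708} \approx -5.1495 \cdot 10^{-6}$)
$\frac{1}{S} = \frac{1}{- \frac{67997}{13204559708}} = - \frac{13204559708}{67997}$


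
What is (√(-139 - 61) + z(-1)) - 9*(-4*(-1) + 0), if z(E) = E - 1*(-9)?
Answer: -28 + 10*I*√2 ≈ -28.0 + 14.142*I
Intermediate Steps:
z(E) = 9 + E (z(E) = E + 9 = 9 + E)
(√(-139 - 61) + z(-1)) - 9*(-4*(-1) + 0) = (√(-139 - 61) + (9 - 1)) - 9*(-4*(-1) + 0) = (√(-200) + 8) - 9*(4 + 0) = (10*I*√2 + 8) - 9*4 = (8 + 10*I*√2) - 36 = -28 + 10*I*√2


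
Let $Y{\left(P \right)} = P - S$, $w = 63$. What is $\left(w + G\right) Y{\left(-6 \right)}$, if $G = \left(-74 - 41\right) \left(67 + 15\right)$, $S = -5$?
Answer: $9367$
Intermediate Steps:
$Y{\left(P \right)} = 5 + P$ ($Y{\left(P \right)} = P - -5 = P + 5 = 5 + P$)
$G = -9430$ ($G = \left(-115\right) 82 = -9430$)
$\left(w + G\right) Y{\left(-6 \right)} = \left(63 - 9430\right) \left(5 - 6\right) = \left(-9367\right) \left(-1\right) = 9367$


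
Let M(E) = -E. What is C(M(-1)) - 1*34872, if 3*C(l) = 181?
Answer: -104435/3 ≈ -34812.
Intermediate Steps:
C(l) = 181/3 (C(l) = (1/3)*181 = 181/3)
C(M(-1)) - 1*34872 = 181/3 - 1*34872 = 181/3 - 34872 = -104435/3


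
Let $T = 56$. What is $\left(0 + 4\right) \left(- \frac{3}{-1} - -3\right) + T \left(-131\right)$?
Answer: $-7312$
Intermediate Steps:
$\left(0 + 4\right) \left(- \frac{3}{-1} - -3\right) + T \left(-131\right) = \left(0 + 4\right) \left(- \frac{3}{-1} - -3\right) + 56 \left(-131\right) = 4 \left(\left(-3\right) \left(-1\right) + 3\right) - 7336 = 4 \left(3 + 3\right) - 7336 = 4 \cdot 6 - 7336 = 24 - 7336 = -7312$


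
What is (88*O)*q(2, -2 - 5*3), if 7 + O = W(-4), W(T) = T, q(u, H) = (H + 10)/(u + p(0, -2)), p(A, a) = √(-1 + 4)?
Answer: 13552 - 6776*√3 ≈ 1815.6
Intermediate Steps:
p(A, a) = √3
q(u, H) = (10 + H)/(u + √3) (q(u, H) = (H + 10)/(u + √3) = (10 + H)/(u + √3))
O = -11 (O = -7 - 4 = -11)
(88*O)*q(2, -2 - 5*3) = (88*(-11))*((10 + (-2 - 5*3))/(2 + √3)) = -968*(10 + (-2 - 15))/(2 + √3) = -968*(10 - 17)/(2 + √3) = -968*(-7)/(2 + √3) = -(-6776)/(2 + √3) = 6776/(2 + √3)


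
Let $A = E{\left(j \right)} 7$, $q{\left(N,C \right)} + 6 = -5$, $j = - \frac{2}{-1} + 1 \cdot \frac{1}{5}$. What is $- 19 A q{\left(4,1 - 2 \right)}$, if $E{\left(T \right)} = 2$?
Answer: $2926$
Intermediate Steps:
$j = \frac{11}{5}$ ($j = \left(-2\right) \left(-1\right) + 1 \cdot \frac{1}{5} = 2 + \frac{1}{5} = \frac{11}{5} \approx 2.2$)
$q{\left(N,C \right)} = -11$ ($q{\left(N,C \right)} = -6 - 5 = -11$)
$A = 14$ ($A = 2 \cdot 7 = 14$)
$- 19 A q{\left(4,1 - 2 \right)} = \left(-19\right) 14 \left(-11\right) = \left(-266\right) \left(-11\right) = 2926$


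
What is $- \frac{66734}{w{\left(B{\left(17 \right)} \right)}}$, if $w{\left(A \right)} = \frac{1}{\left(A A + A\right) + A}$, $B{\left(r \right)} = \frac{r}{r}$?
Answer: $-200202$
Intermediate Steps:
$B{\left(r \right)} = 1$
$w{\left(A \right)} = \frac{1}{A^{2} + 2 A}$ ($w{\left(A \right)} = \frac{1}{\left(A^{2} + A\right) + A} = \frac{1}{\left(A + A^{2}\right) + A} = \frac{1}{A^{2} + 2 A}$)
$- \frac{66734}{w{\left(B{\left(17 \right)} \right)}} = - \frac{66734}{1^{-1} \frac{1}{2 + 1}} = - \frac{66734}{1 \cdot \frac{1}{3}} = - 66734 \frac{1}{\frac{1}{3}} = \left(-66734\right) 3 = -200202$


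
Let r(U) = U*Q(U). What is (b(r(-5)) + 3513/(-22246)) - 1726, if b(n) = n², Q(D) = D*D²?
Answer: 8651443641/22246 ≈ 3.8890e+5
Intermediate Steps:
Q(D) = D³
r(U) = U⁴ (r(U) = U*U³ = U⁴)
(b(r(-5)) + 3513/(-22246)) - 1726 = (((-5)⁴)² + 3513/(-22246)) - 1726 = (625² + 3513*(-1/22246)) - 1726 = (390625 - 3513/22246) - 1726 = 8689840237/22246 - 1726 = 8651443641/22246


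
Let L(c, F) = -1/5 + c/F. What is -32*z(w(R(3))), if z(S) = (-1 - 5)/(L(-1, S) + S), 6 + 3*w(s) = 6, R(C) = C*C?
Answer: 0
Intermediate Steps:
L(c, F) = -⅕ + c/F (L(c, F) = -1*⅕ + c/F = -⅕ + c/F)
R(C) = C²
w(s) = 0 (w(s) = -2 + (⅓)*6 = -2 + 2 = 0)
z(S) = -6/(S + (-1 - S/5)/S) (z(S) = (-1 - 5)/((-1 - S/5)/S + S) = -6/(S + (-1 - S/5)/S))
-32*z(w(R(3))) = -960*0/(5 + 0 - 5*0²) = -960*0/(5 + 0 - 5*0) = -960*0/(5 + 0 + 0) = -960*0/5 = -32*0 = 0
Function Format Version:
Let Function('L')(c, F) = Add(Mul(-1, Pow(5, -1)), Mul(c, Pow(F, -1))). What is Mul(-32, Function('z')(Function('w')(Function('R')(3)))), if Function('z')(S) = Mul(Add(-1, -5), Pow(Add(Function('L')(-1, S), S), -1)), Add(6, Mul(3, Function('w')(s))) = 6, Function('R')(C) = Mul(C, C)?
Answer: 0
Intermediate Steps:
Function('L')(c, F) = Add(Rational(-1, 5), Mul(c, Pow(F, -1))) (Function('L')(c, F) = Add(Mul(-1, Rational(1, 5)), Mul(c, Pow(F, -1))) = Add(Rational(-1, 5), Mul(c, Pow(F, -1))))
Function('R')(C) = Pow(C, 2)
Function('w')(s) = 0 (Function('w')(s) = Add(-2, Mul(Rational(1, 3), 6)) = Add(-2, 2) = 0)
Function('z')(S) = Mul(-6, Pow(Add(S, Mul(Pow(S, -1), Add(-1, Mul(Rational(-1, 5), S)))), -1)) (Function('z')(S) = Mul(Add(-1, -5), Pow(Add(Mul(Pow(S, -1), Add(-1, Mul(Rational(-1, 5), S))), S), -1)) = Mul(-6, Pow(Add(S, Mul(Pow(S, -1), Add(-1, Mul(Rational(-1, 5), S)))), -1)))
Mul(-32, Function('z')(Function('w')(Function('R')(3)))) = Mul(-32, Mul(30, 0, Pow(Add(5, 0, Mul(-5, Pow(0, 2))), -1))) = Mul(-32, Mul(30, 0, Pow(Add(5, 0, Mul(-5, 0)), -1))) = Mul(-32, Mul(30, 0, Pow(Add(5, 0, 0), -1))) = Mul(-32, Mul(30, 0, Pow(5, -1))) = Mul(-32, Mul(30, 0, Rational(1, 5))) = Mul(-32, 0) = 0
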